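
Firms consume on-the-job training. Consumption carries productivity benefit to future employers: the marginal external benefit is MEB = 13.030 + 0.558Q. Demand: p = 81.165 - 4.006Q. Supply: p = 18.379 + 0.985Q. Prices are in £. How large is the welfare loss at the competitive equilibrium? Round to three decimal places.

DWL = £45.340

Market equilibrium (private): 18.379 + 0.985Q = 81.165 - 4.006Q → Q_m = 12.5798.
Social marginal benefit = demand + MEB = 94.195 - 3.448Q.
Set SMB = MC: 94.195 - 3.448Q = 18.379 + 0.985Q → Q* = 17.1026.
The welfare-loss triangle has base |Q_m − Q*| and height MEB(Q_m) (the vertical gap between SMB and MC is zero at Q* and MEB at Q_m).
DWL = ½ × 4.5228 × 20.0496 = 45.3402.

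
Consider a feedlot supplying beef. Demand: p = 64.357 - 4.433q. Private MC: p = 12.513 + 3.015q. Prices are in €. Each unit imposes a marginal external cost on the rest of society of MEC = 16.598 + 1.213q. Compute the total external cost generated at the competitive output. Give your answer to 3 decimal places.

€144.922

Market equilibrium (private): 12.513 + 3.015q = 64.357 - 4.433q → q_m = 6.9608.
Total external cost = ∫₀^{q_m} (16.598 + 1.213q) dq = 16.598×6.9608 + ½×1.213×6.9608² = 144.9219.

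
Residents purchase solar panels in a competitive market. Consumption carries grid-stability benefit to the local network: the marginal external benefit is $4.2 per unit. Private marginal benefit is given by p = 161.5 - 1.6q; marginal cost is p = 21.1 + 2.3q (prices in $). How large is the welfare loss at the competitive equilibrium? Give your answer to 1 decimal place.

DWL = $2.3

Market equilibrium (private): 21.1 + 2.3q = 161.5 - 1.6q → q_m = 36.0000.
Social marginal benefit = demand + MEB = 165.7 - 1.6q.
Set SMB = MC: 165.7 - 1.6q = 21.1 + 2.3q → q* = 37.0769.
The loss is the area between SMB and MC from q* to q_m; with linear curves that's a triangle of height MEB(q_m).
DWL = ½ × 1.0769 × 4.2000 = 2.2615.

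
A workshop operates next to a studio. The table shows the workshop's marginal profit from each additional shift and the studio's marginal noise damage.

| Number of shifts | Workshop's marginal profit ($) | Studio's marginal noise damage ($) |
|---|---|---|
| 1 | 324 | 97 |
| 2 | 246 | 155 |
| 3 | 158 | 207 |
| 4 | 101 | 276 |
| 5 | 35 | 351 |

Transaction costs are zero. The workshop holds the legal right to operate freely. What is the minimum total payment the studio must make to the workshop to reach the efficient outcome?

$294

Left alone the workshop would choose level 5 (marginal profit stays positive).
Efficient level: k* = 2 (marginal profit ≥ marginal noise damage through 2).
The studio must at least cover the workshop's forgone profit from cutting 5→2: 158 + 101 + 35 = 294.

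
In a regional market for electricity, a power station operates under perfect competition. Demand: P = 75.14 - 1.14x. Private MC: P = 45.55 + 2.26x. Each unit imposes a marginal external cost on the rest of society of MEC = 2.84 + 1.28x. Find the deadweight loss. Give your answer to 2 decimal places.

DWL = 20.88

Market equilibrium (private): 45.55 + 2.26x = 75.14 - 1.14x → x_m = 8.7029.
Social marginal cost = private MC + MEC = 48.39 + 3.54x.
Set SMC = demand: 48.39 + 3.54x = 75.14 - 1.14x → x* = 5.7158.
The welfare-loss triangle has base |x_m − x*| and height MEC(x_m) (the vertical gap between SMC and demand is zero at x* and MEC at x_m).
DWL = ½ × 2.9871 × 13.9798 = 20.8795.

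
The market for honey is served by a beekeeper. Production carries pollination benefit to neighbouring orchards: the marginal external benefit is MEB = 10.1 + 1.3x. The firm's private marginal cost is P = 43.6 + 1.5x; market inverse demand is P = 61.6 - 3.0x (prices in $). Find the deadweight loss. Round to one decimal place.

DWL = $36.6

Market equilibrium (private): 43.6 + 1.5x = 61.6 - 3.0x → x_m = 4.0000.
Social marginal cost = private MC − MEB = 33.5 + 0.2x.
Set SMC = demand: 33.5 + 0.2x = 61.6 - 3.0x → x* = 8.7813.
Height of the DWL triangle at x_m is demand(x_m) − SMC(x_m) = MEB(x_m) = 15.3000.
DWL = ½ × 4.7813 × 15.3000 = 36.5769.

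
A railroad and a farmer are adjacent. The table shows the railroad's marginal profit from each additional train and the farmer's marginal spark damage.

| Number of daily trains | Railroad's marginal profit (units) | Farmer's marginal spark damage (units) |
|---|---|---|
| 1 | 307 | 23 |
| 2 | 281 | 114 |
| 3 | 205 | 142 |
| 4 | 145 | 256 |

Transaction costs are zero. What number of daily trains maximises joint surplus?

3

Bargaining reaches the level where marginal profit last exceeds marginal spark damage.
That holds through level 3 (205 ≥ 142) but not at 4 (145 < 256).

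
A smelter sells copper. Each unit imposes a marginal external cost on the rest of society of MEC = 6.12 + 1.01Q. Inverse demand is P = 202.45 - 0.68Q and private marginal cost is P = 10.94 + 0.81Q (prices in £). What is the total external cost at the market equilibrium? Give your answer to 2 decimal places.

£9129.21

Market equilibrium (private): 10.94 + 0.81Q = 202.45 - 0.68Q → Q_m = 128.5302.
Total external cost = ∫₀^{Q_m} (6.12 + 1.01Q) dQ = 6.12×128.5302 + ½×1.01×128.5302² = 9129.2110.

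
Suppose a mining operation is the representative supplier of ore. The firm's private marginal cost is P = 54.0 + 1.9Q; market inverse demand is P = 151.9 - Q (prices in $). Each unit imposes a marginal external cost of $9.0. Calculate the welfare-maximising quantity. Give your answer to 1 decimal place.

Social marginal cost = private MC + MEC = 63.0 + 1.9Q.
Set SMC = demand: 63.0 + 1.9Q = 151.9 - Q → Q* = 30.6552.

Q* = 30.7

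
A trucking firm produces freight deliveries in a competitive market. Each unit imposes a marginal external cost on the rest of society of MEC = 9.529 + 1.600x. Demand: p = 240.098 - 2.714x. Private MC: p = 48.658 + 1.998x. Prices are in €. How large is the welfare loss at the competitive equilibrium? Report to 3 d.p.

DWL = €440.061

Market equilibrium (private): 48.658 + 1.998x = 240.098 - 2.714x → x_m = 40.6282.
Social marginal cost = private MC + MEC = 58.187 + 3.598x.
Set SMC = demand: 58.187 + 3.598x = 240.098 - 2.714x → x* = 28.8199.
Between x* and x_m the wedge SMC − demand runs linearly from 0 to MEC(x_m), so the loss is a triangle.
DWL = ½ × 11.8083 × 74.5341 = 440.0605.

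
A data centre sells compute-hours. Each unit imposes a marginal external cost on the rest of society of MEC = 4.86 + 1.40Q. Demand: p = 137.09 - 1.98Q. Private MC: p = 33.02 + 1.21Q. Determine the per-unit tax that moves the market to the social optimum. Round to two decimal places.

tax = 35.12 per unit

Social marginal cost = private MC + MEC = 37.88 + 2.61Q.
Set SMC = demand: 37.88 + 2.61Q = 137.09 - 1.98Q → Q* = 21.6144.
The Pigouvian tax equals MEC at Q*: 4.86 + 1.40×21.6144 = 35.1202.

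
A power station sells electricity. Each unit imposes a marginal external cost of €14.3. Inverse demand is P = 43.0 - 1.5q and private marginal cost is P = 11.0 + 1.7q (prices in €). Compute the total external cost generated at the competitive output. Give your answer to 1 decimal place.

Market equilibrium (private): 11.0 + 1.7q = 43.0 - 1.5q → q_m = 10.0000.
Total external cost = MEC × q_m = 14.3 × 10.0000 = 143.0000.

€143.0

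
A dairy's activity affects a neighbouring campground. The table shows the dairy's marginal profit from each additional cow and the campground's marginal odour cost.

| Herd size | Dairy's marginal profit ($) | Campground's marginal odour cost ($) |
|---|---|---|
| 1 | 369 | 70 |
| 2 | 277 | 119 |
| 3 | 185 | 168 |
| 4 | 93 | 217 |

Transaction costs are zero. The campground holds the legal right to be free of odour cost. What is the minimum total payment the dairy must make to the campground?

$357

Efficient level: marginal profit ≥ marginal odour cost through level 3, so k* = 3.
With the campground holding the right, the dairy must at least compensate total damage at k*: 70 + 119 + 168 = 357.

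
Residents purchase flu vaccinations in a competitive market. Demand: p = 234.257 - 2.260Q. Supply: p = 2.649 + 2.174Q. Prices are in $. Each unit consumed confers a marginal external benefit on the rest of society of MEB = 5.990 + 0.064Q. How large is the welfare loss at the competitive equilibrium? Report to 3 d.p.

Market equilibrium (private): 2.649 + 2.174Q = 234.257 - 2.260Q → Q_m = 52.2346.
Social marginal benefit = demand + MEB = 240.247 - 2.196Q.
Set SMB = MC: 240.247 - 2.196Q = 2.649 + 2.174Q → Q* = 54.3703.
Height of the DWL triangle at Q_m is SMB(Q_m) − MC(Q_m) = MEB(Q_m) = 9.3330.
DWL = ½ × 2.1357 × 9.3330 = 9.9662.

DWL = $9.966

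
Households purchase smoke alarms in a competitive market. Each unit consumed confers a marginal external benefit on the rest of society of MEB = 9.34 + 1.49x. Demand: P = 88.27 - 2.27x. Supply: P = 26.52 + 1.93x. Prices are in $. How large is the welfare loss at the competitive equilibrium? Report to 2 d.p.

Market equilibrium (private): 26.52 + 1.93x = 88.27 - 2.27x → x_m = 14.7024.
Social marginal benefit = demand + MEB = 97.61 - 0.78x.
Set SMB = MC: 97.61 - 0.78x = 26.52 + 1.93x → x* = 26.2325.
Between x* and x_m the wedge SMB − MC runs linearly from 0 to MEB(x_m), so the loss is a triangle.
DWL = ½ × 11.5301 × 31.2465 = 180.1376.

DWL = $180.14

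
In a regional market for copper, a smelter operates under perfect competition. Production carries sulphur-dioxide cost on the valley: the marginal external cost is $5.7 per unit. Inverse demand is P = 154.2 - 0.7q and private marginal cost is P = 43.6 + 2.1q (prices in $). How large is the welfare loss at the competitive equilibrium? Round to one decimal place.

Market equilibrium (private): 43.6 + 2.1q = 154.2 - 0.7q → q_m = 39.5000.
Social marginal cost = private MC + MEC = 49.3 + 2.1q.
Set SMC = demand: 49.3 + 2.1q = 154.2 - 0.7q → q* = 37.4643.
The loss is the area between SMC and demand from q* to q_m; with linear curves that's a triangle of height MEC(q_m).
DWL = ½ × 2.0357 × 5.7000 = 5.8017.

DWL = $5.8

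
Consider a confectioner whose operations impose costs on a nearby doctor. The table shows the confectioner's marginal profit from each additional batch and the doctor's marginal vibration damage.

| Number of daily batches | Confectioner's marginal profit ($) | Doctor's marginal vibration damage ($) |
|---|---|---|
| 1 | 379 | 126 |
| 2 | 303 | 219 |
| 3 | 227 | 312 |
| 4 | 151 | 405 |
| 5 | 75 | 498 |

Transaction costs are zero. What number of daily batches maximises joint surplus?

2

Bargaining reaches the level where marginal profit last exceeds marginal vibration damage.
That holds through level 2 (303 ≥ 219) but not at 3 (227 < 312).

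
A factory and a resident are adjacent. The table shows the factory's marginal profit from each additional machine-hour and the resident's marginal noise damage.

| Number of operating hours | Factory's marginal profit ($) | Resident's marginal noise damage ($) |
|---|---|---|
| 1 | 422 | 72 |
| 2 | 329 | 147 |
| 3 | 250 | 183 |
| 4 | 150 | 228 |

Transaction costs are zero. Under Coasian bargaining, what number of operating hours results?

3

Bargaining reaches the level where marginal profit last exceeds marginal noise damage.
That holds through level 3 (250 ≥ 183) but not at 4 (150 < 228).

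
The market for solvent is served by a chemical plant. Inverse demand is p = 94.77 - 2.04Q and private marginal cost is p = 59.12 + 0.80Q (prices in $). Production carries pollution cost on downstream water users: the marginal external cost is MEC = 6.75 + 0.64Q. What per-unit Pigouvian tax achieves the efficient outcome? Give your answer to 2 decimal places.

Social marginal cost = private MC + MEC = 65.87 + 1.44Q.
Set SMC = demand: 65.87 + 1.44Q = 94.77 - 2.04Q → Q* = 8.3046.
The Pigouvian tax equals MEC at Q*: 6.75 + 0.64×8.3046 = 12.0649.

tax = $12.06 per unit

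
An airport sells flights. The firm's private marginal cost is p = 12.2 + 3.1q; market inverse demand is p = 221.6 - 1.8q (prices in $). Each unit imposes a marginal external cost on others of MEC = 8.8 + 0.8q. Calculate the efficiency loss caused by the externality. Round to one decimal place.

Market equilibrium (private): 12.2 + 3.1q = 221.6 - 1.8q → q_m = 42.7347.
Social marginal cost = private MC + MEC = 21.0 + 3.9q.
Set SMC = demand: 21.0 + 3.9q = 221.6 - 1.8q → q* = 35.1930.
The loss is the area between SMC and demand from q* to q_m; with linear curves that's a triangle of height MEC(q_m).
DWL = ½ × 7.5417 × 42.9878 = 162.1005.

DWL = $162.1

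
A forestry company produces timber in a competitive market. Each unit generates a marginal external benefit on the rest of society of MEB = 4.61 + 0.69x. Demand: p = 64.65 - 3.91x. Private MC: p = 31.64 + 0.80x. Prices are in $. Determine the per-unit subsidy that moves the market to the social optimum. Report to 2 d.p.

subsidy = $11.07 per unit

Social marginal cost = private MC − MEB = 27.03 + 0.11x.
Set SMC = demand: 27.03 + 0.11x = 64.65 - 3.91x → x* = 9.3582.
The Pigouvian subsidy equals MEB at x*: 4.61 + 0.69×9.3582 = 11.0672.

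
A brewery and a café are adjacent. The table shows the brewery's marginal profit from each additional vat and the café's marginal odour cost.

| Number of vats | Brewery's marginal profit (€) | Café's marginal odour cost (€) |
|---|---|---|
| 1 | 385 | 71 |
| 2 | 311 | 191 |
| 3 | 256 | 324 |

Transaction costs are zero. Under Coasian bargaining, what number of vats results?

Bargaining reaches the level where marginal profit last exceeds marginal odour cost.
That holds through level 2 (311 ≥ 191) but not at 3 (256 < 324).

2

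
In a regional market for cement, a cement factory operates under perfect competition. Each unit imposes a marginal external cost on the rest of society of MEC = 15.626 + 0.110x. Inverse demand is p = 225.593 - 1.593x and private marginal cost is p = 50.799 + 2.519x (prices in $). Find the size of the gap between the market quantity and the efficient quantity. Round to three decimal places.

Market equilibrium (private): 50.799 + 2.519x = 225.593 - 1.593x → x_m = 42.5083.
Social marginal cost = private MC + MEC = 66.425 + 2.629x.
Set SMC = demand: 66.425 + 2.629x = 225.593 - 1.593x → x* = 37.6997.
Gap = |42.5083 − 37.6997| = 4.8086.

4.809 units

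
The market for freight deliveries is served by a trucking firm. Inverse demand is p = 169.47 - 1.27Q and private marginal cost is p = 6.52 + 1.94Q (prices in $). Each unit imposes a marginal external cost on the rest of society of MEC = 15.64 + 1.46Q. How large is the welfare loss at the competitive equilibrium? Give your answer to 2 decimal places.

Market equilibrium (private): 6.52 + 1.94Q = 169.47 - 1.27Q → Q_m = 50.7632.
Social marginal cost = private MC + MEC = 22.16 + 3.40Q.
Set SMC = demand: 22.16 + 3.40Q = 169.47 - 1.27Q → Q* = 31.5439.
The welfare-loss triangle has base |Q_m − Q*| and height MEC(Q_m) (the vertical gap between SMC and demand is zero at Q* and MEC at Q_m).
DWL = ½ × 19.2193 × 89.7543 = 862.5074.

DWL = $862.51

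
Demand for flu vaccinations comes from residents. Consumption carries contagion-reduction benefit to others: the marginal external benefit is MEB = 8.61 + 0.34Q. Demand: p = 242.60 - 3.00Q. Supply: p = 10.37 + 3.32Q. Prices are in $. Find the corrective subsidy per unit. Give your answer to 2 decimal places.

subsidy = $22.30 per unit

Social marginal benefit = demand + MEB = 251.21 - 2.66Q.
Set SMB = MC: 251.21 - 2.66Q = 10.37 + 3.32Q → Q* = 40.2742.
The Pigouvian subsidy equals MEB at Q*: 8.61 + 0.34×40.2742 = 22.3032.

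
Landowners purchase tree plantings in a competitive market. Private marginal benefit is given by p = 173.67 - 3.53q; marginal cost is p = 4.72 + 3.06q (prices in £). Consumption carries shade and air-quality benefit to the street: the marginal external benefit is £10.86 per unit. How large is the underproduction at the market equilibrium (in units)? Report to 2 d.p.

1.65 units

Market equilibrium (private): 4.72 + 3.06q = 173.67 - 3.53q → q_m = 25.6373.
Social marginal benefit = demand + MEB = 184.53 - 3.53q.
Set SMB = MC: 184.53 - 3.53q = 4.72 + 3.06q → q* = 27.2853.
Gap = |25.6373 − 27.2853| = 1.6480.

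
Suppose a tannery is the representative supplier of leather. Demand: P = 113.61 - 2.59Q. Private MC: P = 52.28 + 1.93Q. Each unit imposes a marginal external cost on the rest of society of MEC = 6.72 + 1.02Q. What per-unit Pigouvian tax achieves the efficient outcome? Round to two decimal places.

Social marginal cost = private MC + MEC = 59.00 + 2.95Q.
Set SMC = demand: 59.00 + 2.95Q = 113.61 - 2.59Q → Q* = 9.8574.
The Pigouvian tax equals MEC at Q*: 6.72 + 1.02×9.8574 = 16.7745.

tax = 16.77 per unit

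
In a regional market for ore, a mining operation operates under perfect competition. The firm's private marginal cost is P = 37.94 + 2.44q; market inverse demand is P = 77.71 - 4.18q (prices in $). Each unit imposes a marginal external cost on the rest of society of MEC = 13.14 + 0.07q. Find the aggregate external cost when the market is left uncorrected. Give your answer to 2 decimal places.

$80.20

Market equilibrium (private): 37.94 + 2.44q = 77.71 - 4.18q → q_m = 6.0076.
Total external cost = ∫₀^{q_m} (13.14 + 0.07q) dq = 13.14×6.0076 + ½×0.07×6.0076² = 80.2031.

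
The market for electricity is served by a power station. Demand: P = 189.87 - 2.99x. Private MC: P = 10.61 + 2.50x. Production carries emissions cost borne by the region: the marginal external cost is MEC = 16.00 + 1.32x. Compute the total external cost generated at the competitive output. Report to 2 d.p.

Market equilibrium (private): 10.61 + 2.50x = 189.87 - 2.99x → x_m = 32.6521.
Total external cost = ∫₀^{x_m} (16.00 + 1.32x) dx = 16.00×32.6521 + ½×1.32×32.6521² = 1226.0990.

1226.10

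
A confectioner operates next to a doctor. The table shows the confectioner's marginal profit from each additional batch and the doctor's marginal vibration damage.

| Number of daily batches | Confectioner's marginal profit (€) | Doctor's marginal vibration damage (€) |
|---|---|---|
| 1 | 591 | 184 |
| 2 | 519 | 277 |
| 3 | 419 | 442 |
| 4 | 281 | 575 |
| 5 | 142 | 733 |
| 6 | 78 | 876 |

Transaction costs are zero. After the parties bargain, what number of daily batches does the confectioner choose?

2

Bargaining reaches the level where marginal profit last exceeds marginal vibration damage.
That holds through level 2 (519 ≥ 277) but not at 3 (419 < 442).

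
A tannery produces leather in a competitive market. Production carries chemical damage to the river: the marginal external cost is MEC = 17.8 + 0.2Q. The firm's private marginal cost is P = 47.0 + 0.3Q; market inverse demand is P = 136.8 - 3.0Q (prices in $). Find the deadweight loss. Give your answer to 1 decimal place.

DWL = $77.2

Market equilibrium (private): 47.0 + 0.3Q = 136.8 - 3.0Q → Q_m = 27.2121.
Social marginal cost = private MC + MEC = 64.8 + 0.5Q.
Set SMC = demand: 64.8 + 0.5Q = 136.8 - 3.0Q → Q* = 20.5714.
Between Q* and Q_m the wedge SMC − demand runs linearly from 0 to MEC(Q_m), so the loss is a triangle.
DWL = ½ × 6.6407 × 23.2424 = 77.1729.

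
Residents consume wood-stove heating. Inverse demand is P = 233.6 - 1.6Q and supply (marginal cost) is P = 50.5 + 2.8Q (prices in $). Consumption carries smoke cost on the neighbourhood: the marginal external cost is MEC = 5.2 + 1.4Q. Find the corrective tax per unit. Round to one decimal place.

Social marginal benefit = demand − MEC = 228.4 - 3.0Q.
Set SMB = MC: 228.4 - 3.0Q = 50.5 + 2.8Q → Q* = 30.6724.
The Pigouvian tax equals MEC at Q*: 5.2 + 1.4×30.6724 = 48.1414.

tax = $48.1 per unit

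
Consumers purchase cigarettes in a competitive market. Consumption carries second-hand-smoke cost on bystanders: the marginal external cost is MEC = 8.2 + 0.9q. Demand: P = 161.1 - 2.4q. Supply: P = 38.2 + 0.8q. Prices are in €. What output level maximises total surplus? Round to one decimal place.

Social marginal benefit = demand − MEC = 152.9 - 3.3q.
Set SMB = MC: 152.9 - 3.3q = 38.2 + 0.8q → q* = 27.9756.

q* = 28.0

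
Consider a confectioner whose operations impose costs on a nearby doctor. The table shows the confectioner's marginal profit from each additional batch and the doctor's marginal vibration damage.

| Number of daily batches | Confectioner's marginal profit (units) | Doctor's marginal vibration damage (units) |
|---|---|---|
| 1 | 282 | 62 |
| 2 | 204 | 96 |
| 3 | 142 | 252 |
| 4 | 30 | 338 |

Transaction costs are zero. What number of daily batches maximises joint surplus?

2

Bargaining reaches the level where marginal profit last exceeds marginal vibration damage.
That holds through level 2 (204 ≥ 96) but not at 3 (142 < 252).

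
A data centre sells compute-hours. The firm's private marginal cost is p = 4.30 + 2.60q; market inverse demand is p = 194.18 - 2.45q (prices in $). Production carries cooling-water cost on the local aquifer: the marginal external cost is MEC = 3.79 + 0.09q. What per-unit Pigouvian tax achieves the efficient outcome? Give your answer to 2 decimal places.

Social marginal cost = private MC + MEC = 8.09 + 2.69q.
Set SMC = demand: 8.09 + 2.69q = 194.18 - 2.45q → q* = 36.2043.
The Pigouvian tax equals MEC at q*: 3.79 + 0.09×36.2043 = 7.0484.

tax = $7.05 per unit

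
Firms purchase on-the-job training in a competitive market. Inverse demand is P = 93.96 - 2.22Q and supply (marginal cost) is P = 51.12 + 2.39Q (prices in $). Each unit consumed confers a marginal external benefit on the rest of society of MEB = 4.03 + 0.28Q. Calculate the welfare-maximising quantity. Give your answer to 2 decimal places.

Social marginal benefit = demand + MEB = 97.99 - 1.94Q.
Set SMB = MC: 97.99 - 1.94Q = 51.12 + 2.39Q → Q* = 10.8245.

Q* = 10.82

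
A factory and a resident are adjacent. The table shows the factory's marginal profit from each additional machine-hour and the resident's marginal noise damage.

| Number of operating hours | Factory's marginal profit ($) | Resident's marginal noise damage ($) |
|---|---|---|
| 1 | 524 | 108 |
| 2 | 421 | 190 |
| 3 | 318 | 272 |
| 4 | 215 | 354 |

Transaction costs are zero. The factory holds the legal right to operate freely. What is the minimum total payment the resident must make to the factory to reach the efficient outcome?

$215

Left alone the factory would choose level 4 (marginal profit stays positive).
Efficient level: k* = 3 (marginal profit ≥ marginal noise damage through 3).
The resident must at least cover the factory's forgone profit from cutting 4→3: 215 = 215.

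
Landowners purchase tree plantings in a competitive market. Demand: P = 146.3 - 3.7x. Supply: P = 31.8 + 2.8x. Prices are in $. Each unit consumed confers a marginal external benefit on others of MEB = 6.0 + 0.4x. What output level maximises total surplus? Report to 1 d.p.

Social marginal benefit = demand + MEB = 152.3 - 3.3x.
Set SMB = MC: 152.3 - 3.3x = 31.8 + 2.8x → x* = 19.7541.

x* = 19.8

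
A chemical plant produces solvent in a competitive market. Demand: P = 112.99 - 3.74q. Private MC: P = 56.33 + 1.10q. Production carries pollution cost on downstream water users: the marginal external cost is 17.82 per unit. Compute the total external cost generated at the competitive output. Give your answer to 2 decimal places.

Market equilibrium (private): 56.33 + 1.10q = 112.99 - 3.74q → q_m = 11.7066.
Total external cost = MEC × q_m = 17.82 × 11.7066 = 208.6116.

208.61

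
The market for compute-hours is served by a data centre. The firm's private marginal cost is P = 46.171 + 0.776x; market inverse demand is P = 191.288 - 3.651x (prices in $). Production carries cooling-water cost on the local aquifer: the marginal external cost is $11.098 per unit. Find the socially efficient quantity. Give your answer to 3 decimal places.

x* = 30.273

Social marginal cost = private MC + MEC = 57.269 + 0.776x.
Set SMC = demand: 57.269 + 0.776x = 191.288 - 3.651x → x* = 30.2731.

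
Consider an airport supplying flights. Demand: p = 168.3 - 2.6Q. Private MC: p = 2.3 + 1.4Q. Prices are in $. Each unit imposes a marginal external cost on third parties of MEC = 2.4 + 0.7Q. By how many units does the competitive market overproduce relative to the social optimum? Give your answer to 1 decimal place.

Market equilibrium (private): 2.3 + 1.4Q = 168.3 - 2.6Q → Q_m = 41.5000.
Social marginal cost = private MC + MEC = 4.7 + 2.1Q.
Set SMC = demand: 4.7 + 2.1Q = 168.3 - 2.6Q → Q* = 34.8085.
Gap = |41.5000 − 34.8085| = 6.6915.

6.7 units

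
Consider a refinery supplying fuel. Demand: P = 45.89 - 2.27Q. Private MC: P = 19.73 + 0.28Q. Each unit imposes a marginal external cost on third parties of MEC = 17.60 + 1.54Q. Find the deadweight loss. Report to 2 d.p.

DWL = 136.36

Market equilibrium (private): 19.73 + 0.28Q = 45.89 - 2.27Q → Q_m = 10.2588.
Social marginal cost = private MC + MEC = 37.33 + 1.82Q.
Set SMC = demand: 37.33 + 1.82Q = 45.89 - 2.27Q → Q* = 2.0929.
Between Q* and Q_m the wedge SMC − demand runs linearly from 0 to MEC(Q_m), so the loss is a triangle.
DWL = ½ × 8.1659 × 33.3986 = 136.3648.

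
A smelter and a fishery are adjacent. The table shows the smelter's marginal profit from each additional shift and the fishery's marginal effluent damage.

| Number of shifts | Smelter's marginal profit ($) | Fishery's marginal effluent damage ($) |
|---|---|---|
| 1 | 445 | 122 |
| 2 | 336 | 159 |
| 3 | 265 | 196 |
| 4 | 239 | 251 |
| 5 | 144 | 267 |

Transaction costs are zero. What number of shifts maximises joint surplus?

Bargaining reaches the level where marginal profit last exceeds marginal effluent damage.
That holds through level 3 (265 ≥ 196) but not at 4 (239 < 251).

3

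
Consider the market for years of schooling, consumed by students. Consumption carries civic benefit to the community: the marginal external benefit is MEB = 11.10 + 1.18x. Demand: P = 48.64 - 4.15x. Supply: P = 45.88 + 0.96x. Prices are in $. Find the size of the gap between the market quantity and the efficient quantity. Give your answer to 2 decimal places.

2.99 units

Market equilibrium (private): 45.88 + 0.96x = 48.64 - 4.15x → x_m = 0.5401.
Social marginal benefit = demand + MEB = 59.74 - 2.97x.
Set SMB = MC: 59.74 - 2.97x = 45.88 + 0.96x → x* = 3.5267.
Gap = |0.5401 − 3.5267| = 2.9866.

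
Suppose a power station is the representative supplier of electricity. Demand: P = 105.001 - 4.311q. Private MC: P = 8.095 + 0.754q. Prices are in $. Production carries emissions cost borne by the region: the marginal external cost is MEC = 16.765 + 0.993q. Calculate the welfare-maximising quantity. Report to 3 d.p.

q* = 13.229

Social marginal cost = private MC + MEC = 24.860 + 1.747q.
Set SMC = demand: 24.860 + 1.747q = 105.001 - 4.311q → q* = 13.2290.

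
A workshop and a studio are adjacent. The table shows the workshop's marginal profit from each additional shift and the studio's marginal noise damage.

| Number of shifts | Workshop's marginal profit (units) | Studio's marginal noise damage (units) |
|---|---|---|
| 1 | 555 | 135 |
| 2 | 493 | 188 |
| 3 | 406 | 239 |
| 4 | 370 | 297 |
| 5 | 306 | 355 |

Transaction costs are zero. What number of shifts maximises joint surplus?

4

Bargaining reaches the level where marginal profit last exceeds marginal noise damage.
That holds through level 4 (370 ≥ 297) but not at 5 (306 < 355).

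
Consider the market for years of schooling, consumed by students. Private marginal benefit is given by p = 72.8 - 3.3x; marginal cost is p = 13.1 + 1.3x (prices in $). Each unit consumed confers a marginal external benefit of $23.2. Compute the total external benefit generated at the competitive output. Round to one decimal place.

Market equilibrium (private): 13.1 + 1.3x = 72.8 - 3.3x → x_m = 12.9783.
Total external benefit = MEB × x_m = 23.2 × 12.9783 = 301.0966.

$301.1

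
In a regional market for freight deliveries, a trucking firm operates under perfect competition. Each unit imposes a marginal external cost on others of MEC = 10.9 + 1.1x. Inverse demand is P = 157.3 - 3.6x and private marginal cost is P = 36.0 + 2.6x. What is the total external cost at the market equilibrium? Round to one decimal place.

423.8

Market equilibrium (private): 36.0 + 2.6x = 157.3 - 3.6x → x_m = 19.5645.
Total external cost = ∫₀^{x_m} (10.9 + 1.1x) dx = 10.9×19.5645 + ½×1.1×19.5645² = 423.7764.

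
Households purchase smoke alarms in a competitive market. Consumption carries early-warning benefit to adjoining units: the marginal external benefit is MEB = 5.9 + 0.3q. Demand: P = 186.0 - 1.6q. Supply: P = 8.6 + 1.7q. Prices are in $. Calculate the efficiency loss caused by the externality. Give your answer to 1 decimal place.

DWL = $80.9

Market equilibrium (private): 8.6 + 1.7q = 186.0 - 1.6q → q_m = 53.7576.
Social marginal benefit = demand + MEB = 191.9 - 1.3q.
Set SMB = MC: 191.9 - 1.3q = 8.6 + 1.7q → q* = 61.1000.
The loss is the area between SMB and MC from q* to q_m; with linear curves that's a triangle of height MEB(q_m).
DWL = ½ × 7.3424 × 22.0273 = 80.8666.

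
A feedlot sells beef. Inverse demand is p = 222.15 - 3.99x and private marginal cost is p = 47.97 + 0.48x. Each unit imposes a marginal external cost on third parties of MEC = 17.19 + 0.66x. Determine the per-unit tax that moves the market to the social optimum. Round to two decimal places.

Social marginal cost = private MC + MEC = 65.16 + 1.14x.
Set SMC = demand: 65.16 + 1.14x = 222.15 - 3.99x → x* = 30.6023.
The Pigouvian tax equals MEC at x*: 17.19 + 0.66×30.6023 = 37.3875.

tax = 37.39 per unit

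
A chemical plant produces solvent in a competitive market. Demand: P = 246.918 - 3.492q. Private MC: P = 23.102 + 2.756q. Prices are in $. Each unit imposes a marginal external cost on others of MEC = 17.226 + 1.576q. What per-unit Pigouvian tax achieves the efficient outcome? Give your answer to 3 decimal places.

tax = $58.840 per unit

Social marginal cost = private MC + MEC = 40.328 + 4.332q.
Set SMC = demand: 40.328 + 4.332q = 246.918 - 3.492q → q* = 26.4047.
The Pigouvian tax equals MEC at q*: 17.226 + 1.576×26.4047 = 58.8398.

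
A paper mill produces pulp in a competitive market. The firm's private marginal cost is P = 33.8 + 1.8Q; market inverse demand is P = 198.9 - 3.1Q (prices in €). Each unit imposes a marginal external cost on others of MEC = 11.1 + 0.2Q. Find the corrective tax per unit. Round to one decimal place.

tax = €17.1 per unit

Social marginal cost = private MC + MEC = 44.9 + 2.0Q.
Set SMC = demand: 44.9 + 2.0Q = 198.9 - 3.1Q → Q* = 30.1961.
The Pigouvian tax equals MEC at Q*: 11.1 + 0.2×30.1961 = 17.1392.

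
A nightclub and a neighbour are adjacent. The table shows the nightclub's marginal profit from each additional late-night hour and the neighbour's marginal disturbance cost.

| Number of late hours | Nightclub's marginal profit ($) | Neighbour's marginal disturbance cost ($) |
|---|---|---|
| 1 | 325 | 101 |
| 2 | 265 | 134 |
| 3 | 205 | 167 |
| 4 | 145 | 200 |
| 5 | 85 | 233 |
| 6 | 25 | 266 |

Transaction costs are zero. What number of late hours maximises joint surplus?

Bargaining reaches the level where marginal profit last exceeds marginal disturbance cost.
That holds through level 3 (205 ≥ 167) but not at 4 (145 < 200).

3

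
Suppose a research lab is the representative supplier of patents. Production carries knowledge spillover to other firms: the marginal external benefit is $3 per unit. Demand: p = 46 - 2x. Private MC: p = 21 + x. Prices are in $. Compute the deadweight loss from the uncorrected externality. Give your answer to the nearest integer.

DWL = $2

Market equilibrium (private): 21 + x = 46 - 2x → x_m = 8.3333.
Social marginal cost = private MC − MEB = 18 + x.
Set SMC = demand: 18 + x = 46 - 2x → x* = 9.3333.
Height of the DWL triangle at x_m is demand(x_m) − SMC(x_m) = MEB(x_m) = 3.0000.
DWL = ½ × 1.0000 × 3.0000 = 1.5000.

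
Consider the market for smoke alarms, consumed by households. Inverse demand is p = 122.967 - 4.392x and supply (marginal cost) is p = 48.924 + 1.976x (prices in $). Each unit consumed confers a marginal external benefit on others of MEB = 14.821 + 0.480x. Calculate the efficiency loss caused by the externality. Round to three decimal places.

Market equilibrium (private): 48.924 + 1.976x = 122.967 - 4.392x → x_m = 11.6274.
Social marginal benefit = demand + MEB = 137.788 - 3.912x.
Set SMB = MC: 137.788 - 3.912x = 48.924 + 1.976x → x* = 15.0924.
The loss is the area between SMB and MC from x* to x_m; with linear curves that's a triangle of height MEB(x_m).
DWL = ½ × 3.4650 × 20.4021 = 35.3466.

DWL = $35.347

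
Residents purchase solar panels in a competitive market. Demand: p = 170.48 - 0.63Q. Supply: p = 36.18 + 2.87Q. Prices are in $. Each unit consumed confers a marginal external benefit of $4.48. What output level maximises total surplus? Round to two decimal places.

Social marginal benefit = demand + MEB = 174.96 - 0.63Q.
Set SMB = MC: 174.96 - 0.63Q = 36.18 + 2.87Q → Q* = 39.6514.

Q* = 39.65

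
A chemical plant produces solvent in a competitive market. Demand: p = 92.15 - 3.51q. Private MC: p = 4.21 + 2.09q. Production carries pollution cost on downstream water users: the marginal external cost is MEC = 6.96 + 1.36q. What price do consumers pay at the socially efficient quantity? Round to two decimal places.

Social marginal cost = private MC + MEC = 11.17 + 3.45q.
Set SMC = demand: 11.17 + 3.45q = 92.15 - 3.51q → q* = 11.6351.
Consumer price on the demand curve at q*: 92.15 − 3.51×11.6351 = 51.3108.

P = 51.31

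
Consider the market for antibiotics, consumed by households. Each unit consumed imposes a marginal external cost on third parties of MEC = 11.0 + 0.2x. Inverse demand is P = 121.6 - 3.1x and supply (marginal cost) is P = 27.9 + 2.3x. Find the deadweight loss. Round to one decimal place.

Market equilibrium (private): 27.9 + 2.3x = 121.6 - 3.1x → x_m = 17.3519.
Social marginal benefit = demand − MEC = 110.6 - 3.3x.
Set SMB = MC: 110.6 - 3.3x = 27.9 + 2.3x → x* = 14.7679.
Height of the DWL triangle at x_m is MC(x_m) − SMB(x_m) = MEC(x_m) = 14.4704.
DWL = ½ × 2.5840 × 14.4704 = 18.6958.

DWL = 18.7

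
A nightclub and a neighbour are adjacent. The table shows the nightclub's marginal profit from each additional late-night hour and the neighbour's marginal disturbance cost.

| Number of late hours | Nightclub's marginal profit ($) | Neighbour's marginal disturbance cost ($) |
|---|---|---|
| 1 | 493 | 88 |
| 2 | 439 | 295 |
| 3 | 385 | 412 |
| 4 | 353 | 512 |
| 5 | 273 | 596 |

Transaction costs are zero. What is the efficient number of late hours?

2

Bargaining reaches the level where marginal profit last exceeds marginal disturbance cost.
That holds through level 2 (439 ≥ 295) but not at 3 (385 < 412).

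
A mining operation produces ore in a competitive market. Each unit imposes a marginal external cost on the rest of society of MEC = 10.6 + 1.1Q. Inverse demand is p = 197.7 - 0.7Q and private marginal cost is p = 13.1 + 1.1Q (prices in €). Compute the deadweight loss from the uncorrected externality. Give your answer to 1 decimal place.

Market equilibrium (private): 13.1 + 1.1Q = 197.7 - 0.7Q → Q_m = 102.5556.
Social marginal cost = private MC + MEC = 23.7 + 2.2Q.
Set SMC = demand: 23.7 + 2.2Q = 197.7 - 0.7Q → Q* = 60.0000.
The welfare-loss triangle has base |Q_m − Q*| and height MEC(Q_m) (the vertical gap between SMC and demand is zero at Q* and MEC at Q_m).
DWL = ½ × 42.5556 × 123.4111 = 2625.9167.

DWL = €2625.9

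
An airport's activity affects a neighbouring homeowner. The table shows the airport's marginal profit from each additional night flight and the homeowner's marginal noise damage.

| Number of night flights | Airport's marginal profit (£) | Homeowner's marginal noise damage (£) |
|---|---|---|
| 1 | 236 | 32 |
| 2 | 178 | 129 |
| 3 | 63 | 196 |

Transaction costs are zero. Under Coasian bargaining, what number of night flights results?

2

Bargaining reaches the level where marginal profit last exceeds marginal noise damage.
That holds through level 2 (178 ≥ 129) but not at 3 (63 < 196).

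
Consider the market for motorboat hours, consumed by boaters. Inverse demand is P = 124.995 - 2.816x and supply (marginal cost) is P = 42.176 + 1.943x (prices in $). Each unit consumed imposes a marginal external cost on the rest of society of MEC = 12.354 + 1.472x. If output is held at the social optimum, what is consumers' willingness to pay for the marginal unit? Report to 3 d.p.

Social marginal benefit = demand − MEC = 112.641 - 4.288x.
Set SMB = MC: 112.641 - 4.288x = 42.176 + 1.943x → x* = 11.3088.
Consumer price on the demand curve at x*: 124.995 − 2.816×11.3088 = 93.1494.

P = $93.149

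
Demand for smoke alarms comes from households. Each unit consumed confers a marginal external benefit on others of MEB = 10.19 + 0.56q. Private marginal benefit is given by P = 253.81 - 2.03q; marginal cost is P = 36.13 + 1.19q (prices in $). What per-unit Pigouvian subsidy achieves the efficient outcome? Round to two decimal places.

subsidy = $58.16 per unit

Social marginal benefit = demand + MEB = 264.00 - 1.47q.
Set SMB = MC: 264.00 - 1.47q = 36.13 + 1.19q → q* = 85.6654.
The Pigouvian subsidy equals MEB at q*: 10.19 + 0.56×85.6654 = 58.1626.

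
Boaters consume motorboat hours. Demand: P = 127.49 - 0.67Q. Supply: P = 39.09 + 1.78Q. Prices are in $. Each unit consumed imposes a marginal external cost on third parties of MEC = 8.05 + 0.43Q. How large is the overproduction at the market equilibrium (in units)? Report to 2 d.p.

Market equilibrium (private): 39.09 + 1.78Q = 127.49 - 0.67Q → Q_m = 36.0816.
Social marginal benefit = demand − MEC = 119.44 - 1.10Q.
Set SMB = MC: 119.44 - 1.10Q = 39.09 + 1.78Q → Q* = 27.8993.
Gap = |36.0816 − 27.8993| = 8.1823.

8.18 units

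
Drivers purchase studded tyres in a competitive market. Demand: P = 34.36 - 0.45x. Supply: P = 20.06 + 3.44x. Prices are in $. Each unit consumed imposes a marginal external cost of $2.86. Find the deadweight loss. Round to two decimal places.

DWL = $1.05

Market equilibrium (private): 20.06 + 3.44x = 34.36 - 0.45x → x_m = 3.6761.
Social marginal benefit = demand − MEC = 31.50 - 0.45x.
Set SMB = MC: 31.50 - 0.45x = 20.06 + 3.44x → x* = 2.9409.
Height of the DWL triangle at x_m is MC(x_m) − SMB(x_m) = MEC(x_m) = 2.8600.
DWL = ½ × 0.7352 × 2.8600 = 1.0513.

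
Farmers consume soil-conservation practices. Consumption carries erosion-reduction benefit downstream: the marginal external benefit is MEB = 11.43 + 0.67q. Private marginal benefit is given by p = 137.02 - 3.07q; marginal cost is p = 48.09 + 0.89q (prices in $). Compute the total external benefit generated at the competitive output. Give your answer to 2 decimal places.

Market equilibrium (private): 48.09 + 0.89q = 137.02 - 3.07q → q_m = 22.4571.
Total external benefit = ∫₀^{q_m} (11.43 + 0.67q) dq = 11.43×22.4571 + ½×0.67×22.4571² = 425.6323.

$425.63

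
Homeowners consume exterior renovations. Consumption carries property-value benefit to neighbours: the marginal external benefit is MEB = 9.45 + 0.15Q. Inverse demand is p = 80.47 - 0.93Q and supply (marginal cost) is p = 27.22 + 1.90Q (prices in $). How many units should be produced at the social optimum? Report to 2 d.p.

Q* = 23.40

Social marginal benefit = demand + MEB = 89.92 - 0.78Q.
Set SMB = MC: 89.92 - 0.78Q = 27.22 + 1.90Q → Q* = 23.3955.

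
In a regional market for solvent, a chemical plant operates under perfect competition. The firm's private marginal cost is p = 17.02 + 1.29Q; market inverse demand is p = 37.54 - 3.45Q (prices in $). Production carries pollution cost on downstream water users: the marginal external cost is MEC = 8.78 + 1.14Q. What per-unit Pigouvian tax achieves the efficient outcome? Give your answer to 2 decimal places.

tax = $11.06 per unit

Social marginal cost = private MC + MEC = 25.80 + 2.43Q.
Set SMC = demand: 25.80 + 2.43Q = 37.54 - 3.45Q → Q* = 1.9966.
The Pigouvian tax equals MEC at Q*: 8.78 + 1.14×1.9966 = 11.0561.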